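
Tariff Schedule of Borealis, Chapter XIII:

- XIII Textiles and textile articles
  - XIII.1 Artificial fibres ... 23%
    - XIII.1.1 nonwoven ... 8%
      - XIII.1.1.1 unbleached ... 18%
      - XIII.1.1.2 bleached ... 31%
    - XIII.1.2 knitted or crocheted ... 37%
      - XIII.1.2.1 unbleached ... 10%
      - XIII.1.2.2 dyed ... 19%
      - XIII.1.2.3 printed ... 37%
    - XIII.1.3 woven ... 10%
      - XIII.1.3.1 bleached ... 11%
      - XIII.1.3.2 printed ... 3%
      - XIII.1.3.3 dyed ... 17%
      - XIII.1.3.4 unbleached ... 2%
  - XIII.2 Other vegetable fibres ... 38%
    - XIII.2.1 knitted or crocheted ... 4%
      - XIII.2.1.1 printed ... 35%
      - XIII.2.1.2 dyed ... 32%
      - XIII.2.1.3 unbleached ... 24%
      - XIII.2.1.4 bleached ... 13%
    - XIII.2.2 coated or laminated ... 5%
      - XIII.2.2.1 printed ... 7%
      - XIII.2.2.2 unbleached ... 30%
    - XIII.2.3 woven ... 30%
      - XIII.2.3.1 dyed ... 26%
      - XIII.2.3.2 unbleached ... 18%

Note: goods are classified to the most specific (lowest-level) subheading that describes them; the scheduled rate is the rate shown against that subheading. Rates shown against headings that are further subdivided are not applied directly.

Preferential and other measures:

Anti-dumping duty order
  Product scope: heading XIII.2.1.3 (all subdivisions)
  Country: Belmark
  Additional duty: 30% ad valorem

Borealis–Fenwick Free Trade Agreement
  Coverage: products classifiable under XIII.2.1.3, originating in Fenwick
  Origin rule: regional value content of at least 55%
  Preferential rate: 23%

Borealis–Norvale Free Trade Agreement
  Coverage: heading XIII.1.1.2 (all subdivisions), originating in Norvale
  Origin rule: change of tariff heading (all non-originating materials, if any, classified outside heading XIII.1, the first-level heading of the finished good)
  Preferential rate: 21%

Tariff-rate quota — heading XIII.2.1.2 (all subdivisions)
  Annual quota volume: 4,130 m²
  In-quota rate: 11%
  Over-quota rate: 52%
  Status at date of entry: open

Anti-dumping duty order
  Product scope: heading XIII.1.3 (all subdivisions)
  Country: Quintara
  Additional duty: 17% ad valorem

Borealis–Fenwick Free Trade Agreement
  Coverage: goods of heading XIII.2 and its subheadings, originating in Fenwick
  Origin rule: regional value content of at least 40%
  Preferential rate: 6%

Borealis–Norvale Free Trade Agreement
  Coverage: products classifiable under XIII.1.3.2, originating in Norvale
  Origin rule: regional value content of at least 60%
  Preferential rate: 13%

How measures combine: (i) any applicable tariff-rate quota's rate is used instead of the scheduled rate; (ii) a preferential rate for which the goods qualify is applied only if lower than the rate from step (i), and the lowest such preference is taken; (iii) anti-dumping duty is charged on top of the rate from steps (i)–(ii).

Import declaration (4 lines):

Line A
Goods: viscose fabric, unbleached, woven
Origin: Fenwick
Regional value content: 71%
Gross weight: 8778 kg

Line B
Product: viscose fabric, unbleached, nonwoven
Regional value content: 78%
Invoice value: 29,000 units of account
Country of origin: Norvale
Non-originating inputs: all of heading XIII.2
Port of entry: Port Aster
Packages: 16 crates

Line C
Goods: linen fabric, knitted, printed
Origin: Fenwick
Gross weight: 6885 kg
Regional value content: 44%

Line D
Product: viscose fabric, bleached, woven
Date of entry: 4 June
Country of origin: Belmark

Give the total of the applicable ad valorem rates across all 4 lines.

Line A: viscose → XIII.1; woven → XIII.1.3; unbleached → XIII.1.3.4. Scheduled 2%. Fenwick agreement on XIII.2.1.3: XIII.1.3.4 not covered; Fenwick agreement on XIII.2: XIII.1.3.4 not covered. → 2%.
Line B: viscose → XIII.1; nonwoven → XIII.1.1; unbleached → XIII.1.1.1. Scheduled 18%. Norvale agreement on XIII.1.1.2: XIII.1.1.1 not covered; Norvale agreement on XIII.1.3.2: XIII.1.1.1 not covered. → 18%.
Line C: linen → XIII.2; knitted → XIII.2.1; printed → XIII.2.1.1. Scheduled 35%. Fenwick agreement on XIII.2.1.3: XIII.2.1.1 not covered; Fenwick agreement on XIII.2: RVC ≥ 40% → 6% available; preferential 6%. → 6%.
Line D: viscose → XIII.1; woven → XIII.1.3; bleached → XIII.1.3.1. Scheduled 11%. No special measure applies. → 11%.
Sum: 2% + 18% + 6% + 11% = 37%.

37%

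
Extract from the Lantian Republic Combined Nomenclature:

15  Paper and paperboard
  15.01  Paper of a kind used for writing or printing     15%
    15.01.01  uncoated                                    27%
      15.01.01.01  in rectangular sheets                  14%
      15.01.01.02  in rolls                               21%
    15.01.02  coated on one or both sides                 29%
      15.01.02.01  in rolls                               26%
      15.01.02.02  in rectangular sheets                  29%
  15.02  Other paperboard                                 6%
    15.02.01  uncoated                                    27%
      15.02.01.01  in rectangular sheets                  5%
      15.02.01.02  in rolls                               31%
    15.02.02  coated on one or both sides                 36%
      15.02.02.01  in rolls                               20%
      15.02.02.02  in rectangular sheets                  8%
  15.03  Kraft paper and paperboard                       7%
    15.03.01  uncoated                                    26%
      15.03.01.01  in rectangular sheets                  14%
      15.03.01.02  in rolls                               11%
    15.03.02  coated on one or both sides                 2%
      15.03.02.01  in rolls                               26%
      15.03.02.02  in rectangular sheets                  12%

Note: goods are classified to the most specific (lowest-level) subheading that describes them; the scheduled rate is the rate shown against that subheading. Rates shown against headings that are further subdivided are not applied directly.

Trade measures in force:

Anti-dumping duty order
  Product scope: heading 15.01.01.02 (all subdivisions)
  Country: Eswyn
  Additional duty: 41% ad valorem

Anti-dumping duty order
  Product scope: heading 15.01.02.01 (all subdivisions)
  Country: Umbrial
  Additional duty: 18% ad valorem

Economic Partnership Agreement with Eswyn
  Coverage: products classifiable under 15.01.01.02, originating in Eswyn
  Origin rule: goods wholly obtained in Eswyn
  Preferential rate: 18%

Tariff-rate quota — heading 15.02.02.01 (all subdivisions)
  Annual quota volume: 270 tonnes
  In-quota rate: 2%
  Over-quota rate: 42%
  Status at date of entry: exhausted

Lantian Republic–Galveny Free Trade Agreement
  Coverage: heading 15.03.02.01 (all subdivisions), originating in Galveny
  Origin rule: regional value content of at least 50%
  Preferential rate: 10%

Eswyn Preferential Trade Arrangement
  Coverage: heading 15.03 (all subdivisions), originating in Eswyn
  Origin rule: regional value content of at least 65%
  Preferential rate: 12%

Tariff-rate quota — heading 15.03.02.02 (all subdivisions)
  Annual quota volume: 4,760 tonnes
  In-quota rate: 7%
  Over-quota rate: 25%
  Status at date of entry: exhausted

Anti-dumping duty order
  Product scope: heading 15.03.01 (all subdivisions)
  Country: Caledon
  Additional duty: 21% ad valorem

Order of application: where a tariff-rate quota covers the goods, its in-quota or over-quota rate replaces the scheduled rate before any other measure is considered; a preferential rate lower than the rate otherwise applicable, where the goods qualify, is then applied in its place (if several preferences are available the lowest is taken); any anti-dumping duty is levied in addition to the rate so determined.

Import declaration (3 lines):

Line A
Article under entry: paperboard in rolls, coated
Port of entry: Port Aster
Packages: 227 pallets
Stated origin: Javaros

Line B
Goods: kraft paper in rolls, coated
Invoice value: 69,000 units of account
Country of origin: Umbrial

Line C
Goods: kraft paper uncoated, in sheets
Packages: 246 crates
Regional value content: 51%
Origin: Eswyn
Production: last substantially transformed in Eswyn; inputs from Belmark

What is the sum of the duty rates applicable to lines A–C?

82%

Line A: paperboard → 15.02; coated → 15.02.02; in rolls → 15.02.02.01. Scheduled 20%. quota on 15.02.02.01 exhausted → over-quota 42%. → 42%.
Line B: kraft paper → 15.03; coated → 15.03.02; in rolls → 15.03.02.01. Scheduled 26%. No special measure applies. → 26%.
Line C: kraft paper → 15.03; uncoated → 15.03.01; in sheets → 15.03.01.01. Scheduled 14%. Eswyn agreement on 15.01.01.02: 15.03.01.01 not covered; Eswyn agreement on 15.03: RVC < 65%. → 14%.
Sum: 42% + 26% + 14% = 82%.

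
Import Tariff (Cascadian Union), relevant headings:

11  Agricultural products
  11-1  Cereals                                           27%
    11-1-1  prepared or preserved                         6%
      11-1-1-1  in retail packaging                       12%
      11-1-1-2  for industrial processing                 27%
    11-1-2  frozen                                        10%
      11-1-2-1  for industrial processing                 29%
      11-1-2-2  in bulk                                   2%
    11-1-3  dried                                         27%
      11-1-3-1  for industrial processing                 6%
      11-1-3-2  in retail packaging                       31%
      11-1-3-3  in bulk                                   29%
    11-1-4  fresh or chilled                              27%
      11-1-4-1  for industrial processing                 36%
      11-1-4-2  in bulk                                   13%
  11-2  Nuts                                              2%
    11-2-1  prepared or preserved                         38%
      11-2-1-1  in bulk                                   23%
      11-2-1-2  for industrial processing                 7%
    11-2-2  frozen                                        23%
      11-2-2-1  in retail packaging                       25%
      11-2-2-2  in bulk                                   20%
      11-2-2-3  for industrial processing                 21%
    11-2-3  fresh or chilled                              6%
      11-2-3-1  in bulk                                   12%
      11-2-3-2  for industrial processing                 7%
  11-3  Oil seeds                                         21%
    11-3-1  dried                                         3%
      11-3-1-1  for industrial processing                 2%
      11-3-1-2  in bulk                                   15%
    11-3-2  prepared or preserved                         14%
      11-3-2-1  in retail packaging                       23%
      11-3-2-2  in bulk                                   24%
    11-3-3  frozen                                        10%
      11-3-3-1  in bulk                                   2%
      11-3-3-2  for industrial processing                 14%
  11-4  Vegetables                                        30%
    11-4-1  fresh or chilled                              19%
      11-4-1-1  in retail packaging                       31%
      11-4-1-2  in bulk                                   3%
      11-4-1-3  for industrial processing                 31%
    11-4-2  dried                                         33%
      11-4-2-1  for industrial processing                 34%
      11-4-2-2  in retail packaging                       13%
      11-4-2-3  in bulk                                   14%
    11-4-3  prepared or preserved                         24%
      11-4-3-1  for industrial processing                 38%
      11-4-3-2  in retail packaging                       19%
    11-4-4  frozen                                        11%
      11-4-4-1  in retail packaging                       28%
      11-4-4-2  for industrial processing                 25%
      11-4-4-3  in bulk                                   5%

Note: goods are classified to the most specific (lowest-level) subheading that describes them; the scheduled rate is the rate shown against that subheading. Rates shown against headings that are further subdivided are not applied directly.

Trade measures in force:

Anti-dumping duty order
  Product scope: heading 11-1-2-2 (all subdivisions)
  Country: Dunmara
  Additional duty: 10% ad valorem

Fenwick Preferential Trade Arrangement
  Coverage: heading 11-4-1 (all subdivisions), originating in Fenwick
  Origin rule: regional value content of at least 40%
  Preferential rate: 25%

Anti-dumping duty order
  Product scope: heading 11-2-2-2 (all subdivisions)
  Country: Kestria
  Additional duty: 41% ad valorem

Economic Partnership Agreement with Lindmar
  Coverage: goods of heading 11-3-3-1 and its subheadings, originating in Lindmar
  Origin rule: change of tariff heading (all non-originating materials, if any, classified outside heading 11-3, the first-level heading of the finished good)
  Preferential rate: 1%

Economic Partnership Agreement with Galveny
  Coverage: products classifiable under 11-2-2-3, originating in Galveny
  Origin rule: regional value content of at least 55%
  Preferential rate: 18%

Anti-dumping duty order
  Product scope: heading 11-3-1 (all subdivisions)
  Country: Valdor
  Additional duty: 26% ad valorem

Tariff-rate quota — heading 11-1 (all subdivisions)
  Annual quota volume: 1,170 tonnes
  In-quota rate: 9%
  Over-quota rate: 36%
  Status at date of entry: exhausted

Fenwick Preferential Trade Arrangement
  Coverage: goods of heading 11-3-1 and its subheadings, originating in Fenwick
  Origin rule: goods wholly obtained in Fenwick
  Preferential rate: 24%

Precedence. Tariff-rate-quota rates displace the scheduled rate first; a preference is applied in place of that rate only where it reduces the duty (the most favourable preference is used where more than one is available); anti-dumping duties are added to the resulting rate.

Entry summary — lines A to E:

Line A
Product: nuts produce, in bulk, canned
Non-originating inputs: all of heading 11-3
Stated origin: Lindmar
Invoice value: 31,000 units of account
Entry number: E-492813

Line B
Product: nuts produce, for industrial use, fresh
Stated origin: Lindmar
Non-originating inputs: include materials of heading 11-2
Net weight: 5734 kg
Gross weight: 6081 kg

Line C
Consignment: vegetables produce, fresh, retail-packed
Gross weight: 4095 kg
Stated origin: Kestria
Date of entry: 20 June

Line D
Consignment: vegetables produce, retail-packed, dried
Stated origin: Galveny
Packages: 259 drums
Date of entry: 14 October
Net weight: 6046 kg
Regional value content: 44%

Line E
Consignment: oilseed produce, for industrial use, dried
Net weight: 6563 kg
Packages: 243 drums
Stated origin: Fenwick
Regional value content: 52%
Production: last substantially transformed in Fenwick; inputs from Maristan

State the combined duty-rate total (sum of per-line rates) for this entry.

Line A: nuts → 11-2; canned → 11-2-1; in bulk → 11-2-1-1. Scheduled 23%. Lindmar agreement on 11-3-3-1: 11-2-1-1 not covered. → 23%.
Line B: nuts → 11-2; fresh → 11-2-3; for industrial use → 11-2-3-2. Scheduled 7%. Lindmar agreement on 11-3-3-1: 11-2-3-2 not covered. → 7%.
Line C: vegetables → 11-4; fresh → 11-4-1; retail-packed → 11-4-1-1. Scheduled 31%. No special measure applies. → 31%.
Line D: vegetables → 11-4; dried → 11-4-2; retail-packed → 11-4-2-2. Scheduled 13%. Galveny agreement on 11-2-2-3: 11-4-2-2 not covered. → 13%.
Line E: oilseed → 11-3; dried → 11-3-1; for industrial use → 11-3-1-1. Scheduled 2%. Fenwick agreement on 11-4-1: 11-3-1-1 not covered; Fenwick agreement on 11-3-1: not wholly obtained. → 2%.
Sum: 23% + 7% + 31% + 13% + 2% = 76%.

76%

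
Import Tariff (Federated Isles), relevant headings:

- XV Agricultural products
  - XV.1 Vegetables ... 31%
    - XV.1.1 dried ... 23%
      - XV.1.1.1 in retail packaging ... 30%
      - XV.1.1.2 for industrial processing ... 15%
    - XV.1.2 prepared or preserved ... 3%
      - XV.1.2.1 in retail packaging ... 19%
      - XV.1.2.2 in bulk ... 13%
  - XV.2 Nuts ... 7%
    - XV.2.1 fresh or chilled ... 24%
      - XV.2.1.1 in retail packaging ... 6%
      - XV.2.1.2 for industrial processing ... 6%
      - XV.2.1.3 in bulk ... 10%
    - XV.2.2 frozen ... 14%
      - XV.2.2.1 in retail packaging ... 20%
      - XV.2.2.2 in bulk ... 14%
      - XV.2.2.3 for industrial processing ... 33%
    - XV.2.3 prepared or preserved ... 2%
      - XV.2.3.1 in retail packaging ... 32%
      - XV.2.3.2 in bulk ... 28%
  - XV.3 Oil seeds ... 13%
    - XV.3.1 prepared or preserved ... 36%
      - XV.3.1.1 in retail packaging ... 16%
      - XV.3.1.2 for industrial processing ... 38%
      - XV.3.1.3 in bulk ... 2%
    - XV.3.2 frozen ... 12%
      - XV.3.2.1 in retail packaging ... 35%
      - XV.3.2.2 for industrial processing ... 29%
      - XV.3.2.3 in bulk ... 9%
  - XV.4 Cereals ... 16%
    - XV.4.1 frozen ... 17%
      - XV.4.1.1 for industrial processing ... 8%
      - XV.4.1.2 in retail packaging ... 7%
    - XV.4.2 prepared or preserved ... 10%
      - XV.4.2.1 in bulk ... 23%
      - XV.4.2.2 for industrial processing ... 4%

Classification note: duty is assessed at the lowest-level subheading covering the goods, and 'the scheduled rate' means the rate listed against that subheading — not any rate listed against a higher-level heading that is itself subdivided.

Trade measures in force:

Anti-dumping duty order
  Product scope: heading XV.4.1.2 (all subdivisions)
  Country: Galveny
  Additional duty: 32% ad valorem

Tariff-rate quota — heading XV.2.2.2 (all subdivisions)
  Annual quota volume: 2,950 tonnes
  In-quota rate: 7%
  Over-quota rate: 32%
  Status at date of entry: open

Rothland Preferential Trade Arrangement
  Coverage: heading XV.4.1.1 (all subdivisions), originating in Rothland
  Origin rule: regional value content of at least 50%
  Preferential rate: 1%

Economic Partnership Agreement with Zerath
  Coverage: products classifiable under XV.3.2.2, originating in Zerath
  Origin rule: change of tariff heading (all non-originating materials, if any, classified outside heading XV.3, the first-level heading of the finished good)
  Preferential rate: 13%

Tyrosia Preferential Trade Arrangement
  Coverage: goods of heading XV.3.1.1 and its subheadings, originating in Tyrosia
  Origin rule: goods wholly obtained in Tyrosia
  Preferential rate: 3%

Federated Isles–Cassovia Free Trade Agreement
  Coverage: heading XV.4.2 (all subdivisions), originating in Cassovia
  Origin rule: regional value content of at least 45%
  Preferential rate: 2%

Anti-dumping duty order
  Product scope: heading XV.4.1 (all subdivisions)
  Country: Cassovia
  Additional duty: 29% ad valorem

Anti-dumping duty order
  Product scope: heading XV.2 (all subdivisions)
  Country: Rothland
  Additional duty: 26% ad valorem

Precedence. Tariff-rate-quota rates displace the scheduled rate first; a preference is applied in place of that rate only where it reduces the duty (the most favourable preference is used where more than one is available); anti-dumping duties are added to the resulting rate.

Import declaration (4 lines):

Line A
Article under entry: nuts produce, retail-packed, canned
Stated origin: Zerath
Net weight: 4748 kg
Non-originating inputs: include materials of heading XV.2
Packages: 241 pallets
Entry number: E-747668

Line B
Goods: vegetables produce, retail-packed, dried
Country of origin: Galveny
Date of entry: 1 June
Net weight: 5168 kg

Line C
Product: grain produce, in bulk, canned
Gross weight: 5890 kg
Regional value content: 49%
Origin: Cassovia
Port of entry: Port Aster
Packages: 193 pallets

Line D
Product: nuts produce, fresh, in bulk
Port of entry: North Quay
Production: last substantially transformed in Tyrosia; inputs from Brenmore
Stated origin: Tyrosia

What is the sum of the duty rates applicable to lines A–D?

Line A: nuts → XV.2; canned → XV.2.3; retail-packed → XV.2.3.1. Scheduled 32%. Zerath agreement on XV.3.2.2: XV.2.3.1 not covered. → 32%.
Line B: vegetables → XV.1; dried → XV.1.1; retail-packed → XV.1.1.1. Scheduled 30%. No special measure applies. → 30%.
Line C: grain → XV.4; canned → XV.4.2; in bulk → XV.4.2.1. Scheduled 23%. Cassovia agreement on XV.4.2: RVC ≥ 45% → 2% available; preferential 2%. → 2%.
Line D: nuts → XV.2; fresh → XV.2.1; in bulk → XV.2.1.3. Scheduled 10%. Tyrosia agreement on XV.3.1.1: XV.2.1.3 not covered. → 10%.
Sum: 32% + 30% + 2% + 10% = 74%.

74%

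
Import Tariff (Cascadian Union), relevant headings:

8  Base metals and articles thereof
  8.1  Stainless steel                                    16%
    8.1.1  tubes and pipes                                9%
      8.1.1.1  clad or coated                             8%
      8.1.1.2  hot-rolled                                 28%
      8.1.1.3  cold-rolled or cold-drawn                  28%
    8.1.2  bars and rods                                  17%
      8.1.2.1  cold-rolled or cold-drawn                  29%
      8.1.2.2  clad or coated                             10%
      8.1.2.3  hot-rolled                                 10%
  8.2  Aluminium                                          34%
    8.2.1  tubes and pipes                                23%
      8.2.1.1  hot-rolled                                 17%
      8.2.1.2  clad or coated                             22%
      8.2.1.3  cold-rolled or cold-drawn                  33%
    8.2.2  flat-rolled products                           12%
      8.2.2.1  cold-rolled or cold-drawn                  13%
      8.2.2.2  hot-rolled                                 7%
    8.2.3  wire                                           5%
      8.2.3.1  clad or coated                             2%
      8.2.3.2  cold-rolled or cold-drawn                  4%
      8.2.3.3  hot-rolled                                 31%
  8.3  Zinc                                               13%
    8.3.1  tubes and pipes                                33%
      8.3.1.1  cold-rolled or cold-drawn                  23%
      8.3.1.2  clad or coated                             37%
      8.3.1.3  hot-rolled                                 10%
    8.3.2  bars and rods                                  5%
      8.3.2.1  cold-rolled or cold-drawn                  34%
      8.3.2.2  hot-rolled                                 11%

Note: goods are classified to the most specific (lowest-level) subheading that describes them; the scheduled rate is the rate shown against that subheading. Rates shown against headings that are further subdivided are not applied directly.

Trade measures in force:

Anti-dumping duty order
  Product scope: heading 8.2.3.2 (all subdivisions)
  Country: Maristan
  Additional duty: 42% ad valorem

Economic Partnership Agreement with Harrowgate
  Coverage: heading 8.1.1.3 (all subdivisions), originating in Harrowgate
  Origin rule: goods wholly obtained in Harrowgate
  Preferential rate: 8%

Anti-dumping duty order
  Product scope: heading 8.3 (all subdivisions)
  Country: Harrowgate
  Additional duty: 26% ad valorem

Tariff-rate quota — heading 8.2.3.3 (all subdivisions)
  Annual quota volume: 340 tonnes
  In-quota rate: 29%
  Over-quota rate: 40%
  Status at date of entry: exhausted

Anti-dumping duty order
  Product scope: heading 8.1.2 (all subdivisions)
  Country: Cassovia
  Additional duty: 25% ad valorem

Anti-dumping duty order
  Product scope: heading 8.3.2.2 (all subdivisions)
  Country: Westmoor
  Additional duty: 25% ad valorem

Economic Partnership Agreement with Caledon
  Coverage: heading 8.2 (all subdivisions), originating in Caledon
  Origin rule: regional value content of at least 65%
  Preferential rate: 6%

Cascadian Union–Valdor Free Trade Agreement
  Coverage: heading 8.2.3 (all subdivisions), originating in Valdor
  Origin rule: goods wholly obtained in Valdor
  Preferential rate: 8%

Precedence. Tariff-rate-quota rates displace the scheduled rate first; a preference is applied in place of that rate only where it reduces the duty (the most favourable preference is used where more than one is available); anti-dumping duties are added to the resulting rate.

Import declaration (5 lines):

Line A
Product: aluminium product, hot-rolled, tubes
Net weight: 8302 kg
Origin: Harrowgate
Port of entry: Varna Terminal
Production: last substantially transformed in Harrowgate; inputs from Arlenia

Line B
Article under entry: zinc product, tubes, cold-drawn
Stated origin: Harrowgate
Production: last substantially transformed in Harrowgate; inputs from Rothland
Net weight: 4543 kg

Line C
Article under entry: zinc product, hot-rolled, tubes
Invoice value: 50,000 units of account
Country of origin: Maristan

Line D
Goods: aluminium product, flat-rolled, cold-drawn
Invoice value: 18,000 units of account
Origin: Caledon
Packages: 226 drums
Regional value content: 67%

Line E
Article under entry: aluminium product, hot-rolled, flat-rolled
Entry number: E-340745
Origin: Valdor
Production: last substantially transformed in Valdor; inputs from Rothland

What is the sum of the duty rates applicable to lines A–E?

89%

Line A: aluminium → 8.2; tubes → 8.2.1; hot-rolled → 8.2.1.1. Scheduled 17%. Harrowgate agreement on 8.1.1.3: 8.2.1.1 not covered. → 17%.
Line B: zinc → 8.3; tubes → 8.3.1; cold-drawn → 8.3.1.1. Scheduled 23%. Harrowgate agreement on 8.1.1.3: 8.3.1.1 not covered; anti-dumping (Harrowgate, 8.3): +26%; total 23% + 26% = 49%. → 49%.
Line C: zinc → 8.3; tubes → 8.3.1; hot-rolled → 8.3.1.3. Scheduled 10%. No special measure applies. → 10%.
Line D: aluminium → 8.2; flat-rolled → 8.2.2; cold-drawn → 8.2.2.1. Scheduled 13%. Caledon agreement on 8.2: RVC ≥ 65% → 6% available; preferential 6%. → 6%.
Line E: aluminium → 8.2; flat-rolled → 8.2.2; hot-rolled → 8.2.2.2. Scheduled 7%. Valdor agreement on 8.2.3: 8.2.2.2 not covered. → 7%.
Sum: 17% + 49% + 10% + 6% + 7% = 89%.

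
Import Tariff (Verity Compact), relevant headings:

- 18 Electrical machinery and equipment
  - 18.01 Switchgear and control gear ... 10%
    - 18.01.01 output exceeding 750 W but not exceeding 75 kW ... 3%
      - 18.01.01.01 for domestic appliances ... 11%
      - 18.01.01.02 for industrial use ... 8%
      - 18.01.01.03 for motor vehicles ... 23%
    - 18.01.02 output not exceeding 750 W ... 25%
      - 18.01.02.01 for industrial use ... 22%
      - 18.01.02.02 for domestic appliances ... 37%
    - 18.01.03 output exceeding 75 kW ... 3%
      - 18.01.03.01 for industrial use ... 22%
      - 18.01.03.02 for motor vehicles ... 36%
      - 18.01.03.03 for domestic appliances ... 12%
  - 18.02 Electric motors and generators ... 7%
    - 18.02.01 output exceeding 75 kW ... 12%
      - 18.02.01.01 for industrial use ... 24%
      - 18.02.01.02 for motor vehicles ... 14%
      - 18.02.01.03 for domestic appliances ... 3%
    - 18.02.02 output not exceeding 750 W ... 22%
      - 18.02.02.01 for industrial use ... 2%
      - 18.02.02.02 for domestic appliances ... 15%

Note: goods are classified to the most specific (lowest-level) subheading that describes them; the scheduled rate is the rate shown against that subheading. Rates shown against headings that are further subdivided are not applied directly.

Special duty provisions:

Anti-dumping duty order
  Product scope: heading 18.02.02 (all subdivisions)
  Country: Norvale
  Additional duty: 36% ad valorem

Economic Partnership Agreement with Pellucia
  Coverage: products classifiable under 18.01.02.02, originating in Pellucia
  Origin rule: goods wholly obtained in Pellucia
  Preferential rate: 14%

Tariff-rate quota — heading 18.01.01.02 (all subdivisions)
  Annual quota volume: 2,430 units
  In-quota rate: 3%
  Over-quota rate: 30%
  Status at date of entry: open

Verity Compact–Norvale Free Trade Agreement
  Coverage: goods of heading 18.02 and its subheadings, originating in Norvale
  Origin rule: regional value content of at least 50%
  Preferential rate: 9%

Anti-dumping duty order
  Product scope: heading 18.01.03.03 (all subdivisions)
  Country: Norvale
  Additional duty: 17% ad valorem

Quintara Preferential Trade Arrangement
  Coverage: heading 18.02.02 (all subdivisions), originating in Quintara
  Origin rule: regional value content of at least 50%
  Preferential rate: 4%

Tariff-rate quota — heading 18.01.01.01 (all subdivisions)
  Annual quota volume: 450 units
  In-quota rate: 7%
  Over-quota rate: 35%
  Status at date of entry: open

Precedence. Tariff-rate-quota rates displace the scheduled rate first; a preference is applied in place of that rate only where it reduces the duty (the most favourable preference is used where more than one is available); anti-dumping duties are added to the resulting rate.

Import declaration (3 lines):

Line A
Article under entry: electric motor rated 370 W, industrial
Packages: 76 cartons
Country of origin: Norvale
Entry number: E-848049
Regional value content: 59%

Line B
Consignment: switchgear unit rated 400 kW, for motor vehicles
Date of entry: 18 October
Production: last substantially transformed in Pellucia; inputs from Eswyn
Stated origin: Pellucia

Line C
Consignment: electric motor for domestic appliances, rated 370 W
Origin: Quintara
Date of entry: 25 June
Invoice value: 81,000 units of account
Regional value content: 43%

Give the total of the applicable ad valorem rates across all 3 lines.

Line A: electric motor → 18.02; rated 370 W → 18.02.02; industrial → 18.02.02.01. Scheduled 2%. Norvale agreement on 18.02: RVC ≥ 50% → 9% available; preference 9% not lower than 2% → no reduction; anti-dumping (Norvale, 18.02.02): +36%; total 2% + 36% = 38%. → 38%.
Line B: switchgear unit → 18.01; rated 400 kW → 18.01.03; for motor vehicles → 18.01.03.02. Scheduled 36%. Pellucia agreement on 18.01.02.02: 18.01.03.02 not covered. → 36%.
Line C: electric motor → 18.02; rated 370 W → 18.02.02; for domestic appliances → 18.02.02.02. Scheduled 15%. Quintara agreement on 18.02.02: RVC < 50%. → 15%.
Sum: 38% + 36% + 15% = 89%.

89%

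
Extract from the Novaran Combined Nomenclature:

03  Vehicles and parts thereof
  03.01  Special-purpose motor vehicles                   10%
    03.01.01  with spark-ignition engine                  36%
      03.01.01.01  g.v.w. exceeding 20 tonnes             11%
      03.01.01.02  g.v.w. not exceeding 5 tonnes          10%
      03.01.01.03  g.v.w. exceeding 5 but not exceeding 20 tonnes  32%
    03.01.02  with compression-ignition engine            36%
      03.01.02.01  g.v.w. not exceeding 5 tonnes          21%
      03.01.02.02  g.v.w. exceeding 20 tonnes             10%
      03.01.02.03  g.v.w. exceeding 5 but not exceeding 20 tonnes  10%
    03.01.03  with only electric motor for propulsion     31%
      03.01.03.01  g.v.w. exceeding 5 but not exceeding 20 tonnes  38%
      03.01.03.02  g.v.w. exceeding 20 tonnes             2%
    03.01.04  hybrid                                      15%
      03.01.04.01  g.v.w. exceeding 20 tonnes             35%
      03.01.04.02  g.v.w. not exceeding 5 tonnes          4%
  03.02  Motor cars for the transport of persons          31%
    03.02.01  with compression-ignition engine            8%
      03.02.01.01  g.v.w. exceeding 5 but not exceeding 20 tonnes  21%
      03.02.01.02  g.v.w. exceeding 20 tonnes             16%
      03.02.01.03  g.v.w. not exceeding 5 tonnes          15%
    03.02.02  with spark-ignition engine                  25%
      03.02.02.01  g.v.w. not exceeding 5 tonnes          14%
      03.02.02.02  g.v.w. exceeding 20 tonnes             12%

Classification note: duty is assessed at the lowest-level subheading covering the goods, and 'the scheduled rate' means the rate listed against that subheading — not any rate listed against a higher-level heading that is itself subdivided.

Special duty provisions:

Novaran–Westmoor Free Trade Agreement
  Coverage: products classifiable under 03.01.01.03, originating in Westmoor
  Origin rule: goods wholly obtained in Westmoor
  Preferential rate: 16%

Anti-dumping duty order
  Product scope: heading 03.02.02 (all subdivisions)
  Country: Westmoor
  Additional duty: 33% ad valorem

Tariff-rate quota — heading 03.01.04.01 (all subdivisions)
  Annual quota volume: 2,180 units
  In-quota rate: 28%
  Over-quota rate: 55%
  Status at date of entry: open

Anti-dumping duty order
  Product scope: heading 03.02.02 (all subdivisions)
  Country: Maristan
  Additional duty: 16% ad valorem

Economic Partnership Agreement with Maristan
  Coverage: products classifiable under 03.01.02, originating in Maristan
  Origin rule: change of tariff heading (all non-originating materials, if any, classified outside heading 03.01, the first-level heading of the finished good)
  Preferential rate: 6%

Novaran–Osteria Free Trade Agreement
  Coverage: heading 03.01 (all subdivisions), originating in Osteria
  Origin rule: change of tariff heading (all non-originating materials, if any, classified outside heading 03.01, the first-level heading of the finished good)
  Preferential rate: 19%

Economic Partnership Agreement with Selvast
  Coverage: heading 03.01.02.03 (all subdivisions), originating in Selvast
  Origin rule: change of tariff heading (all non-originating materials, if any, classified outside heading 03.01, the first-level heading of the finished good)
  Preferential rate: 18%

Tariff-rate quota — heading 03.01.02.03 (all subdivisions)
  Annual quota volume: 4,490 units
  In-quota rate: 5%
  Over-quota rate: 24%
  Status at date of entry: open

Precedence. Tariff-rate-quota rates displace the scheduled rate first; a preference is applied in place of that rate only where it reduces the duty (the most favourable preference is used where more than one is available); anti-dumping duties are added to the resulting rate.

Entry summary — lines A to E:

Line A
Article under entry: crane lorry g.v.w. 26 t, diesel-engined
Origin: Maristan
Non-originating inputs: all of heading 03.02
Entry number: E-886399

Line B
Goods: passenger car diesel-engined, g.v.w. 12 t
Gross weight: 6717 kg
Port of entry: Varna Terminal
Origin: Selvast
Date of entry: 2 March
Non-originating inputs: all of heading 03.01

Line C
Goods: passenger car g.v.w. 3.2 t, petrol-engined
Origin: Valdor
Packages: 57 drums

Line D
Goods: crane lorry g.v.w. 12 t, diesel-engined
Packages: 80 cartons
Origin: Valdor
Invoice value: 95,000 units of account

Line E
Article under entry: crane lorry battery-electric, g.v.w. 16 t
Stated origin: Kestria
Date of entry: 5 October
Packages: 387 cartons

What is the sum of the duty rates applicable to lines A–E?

84%

Line A: crane lorry → 03.01; diesel-engined → 03.01.02; g.v.w. 26 t → 03.01.02.02. Scheduled 10%. Maristan agreement on 03.01.02: CTH met → 6% available; preferential 6%. → 6%.
Line B: passenger car → 03.02; diesel-engined → 03.02.01; g.v.w. 12 t → 03.02.01.01. Scheduled 21%. Selvast agreement on 03.01.02.03: 03.02.01.01 not covered. → 21%.
Line C: passenger car → 03.02; petrol-engined → 03.02.02; g.v.w. 3.2 t → 03.02.02.01. Scheduled 14%. No special measure applies. → 14%.
Line D: crane lorry → 03.01; diesel-engined → 03.01.02; g.v.w. 12 t → 03.01.02.03. Scheduled 10%. quota on 03.01.02.03 open → in-quota 5%. → 5%.
Line E: crane lorry → 03.01; battery-electric → 03.01.03; g.v.w. 16 t → 03.01.03.01. Scheduled 38%. No special measure applies. → 38%.
Sum: 6% + 21% + 14% + 5% + 38% = 84%.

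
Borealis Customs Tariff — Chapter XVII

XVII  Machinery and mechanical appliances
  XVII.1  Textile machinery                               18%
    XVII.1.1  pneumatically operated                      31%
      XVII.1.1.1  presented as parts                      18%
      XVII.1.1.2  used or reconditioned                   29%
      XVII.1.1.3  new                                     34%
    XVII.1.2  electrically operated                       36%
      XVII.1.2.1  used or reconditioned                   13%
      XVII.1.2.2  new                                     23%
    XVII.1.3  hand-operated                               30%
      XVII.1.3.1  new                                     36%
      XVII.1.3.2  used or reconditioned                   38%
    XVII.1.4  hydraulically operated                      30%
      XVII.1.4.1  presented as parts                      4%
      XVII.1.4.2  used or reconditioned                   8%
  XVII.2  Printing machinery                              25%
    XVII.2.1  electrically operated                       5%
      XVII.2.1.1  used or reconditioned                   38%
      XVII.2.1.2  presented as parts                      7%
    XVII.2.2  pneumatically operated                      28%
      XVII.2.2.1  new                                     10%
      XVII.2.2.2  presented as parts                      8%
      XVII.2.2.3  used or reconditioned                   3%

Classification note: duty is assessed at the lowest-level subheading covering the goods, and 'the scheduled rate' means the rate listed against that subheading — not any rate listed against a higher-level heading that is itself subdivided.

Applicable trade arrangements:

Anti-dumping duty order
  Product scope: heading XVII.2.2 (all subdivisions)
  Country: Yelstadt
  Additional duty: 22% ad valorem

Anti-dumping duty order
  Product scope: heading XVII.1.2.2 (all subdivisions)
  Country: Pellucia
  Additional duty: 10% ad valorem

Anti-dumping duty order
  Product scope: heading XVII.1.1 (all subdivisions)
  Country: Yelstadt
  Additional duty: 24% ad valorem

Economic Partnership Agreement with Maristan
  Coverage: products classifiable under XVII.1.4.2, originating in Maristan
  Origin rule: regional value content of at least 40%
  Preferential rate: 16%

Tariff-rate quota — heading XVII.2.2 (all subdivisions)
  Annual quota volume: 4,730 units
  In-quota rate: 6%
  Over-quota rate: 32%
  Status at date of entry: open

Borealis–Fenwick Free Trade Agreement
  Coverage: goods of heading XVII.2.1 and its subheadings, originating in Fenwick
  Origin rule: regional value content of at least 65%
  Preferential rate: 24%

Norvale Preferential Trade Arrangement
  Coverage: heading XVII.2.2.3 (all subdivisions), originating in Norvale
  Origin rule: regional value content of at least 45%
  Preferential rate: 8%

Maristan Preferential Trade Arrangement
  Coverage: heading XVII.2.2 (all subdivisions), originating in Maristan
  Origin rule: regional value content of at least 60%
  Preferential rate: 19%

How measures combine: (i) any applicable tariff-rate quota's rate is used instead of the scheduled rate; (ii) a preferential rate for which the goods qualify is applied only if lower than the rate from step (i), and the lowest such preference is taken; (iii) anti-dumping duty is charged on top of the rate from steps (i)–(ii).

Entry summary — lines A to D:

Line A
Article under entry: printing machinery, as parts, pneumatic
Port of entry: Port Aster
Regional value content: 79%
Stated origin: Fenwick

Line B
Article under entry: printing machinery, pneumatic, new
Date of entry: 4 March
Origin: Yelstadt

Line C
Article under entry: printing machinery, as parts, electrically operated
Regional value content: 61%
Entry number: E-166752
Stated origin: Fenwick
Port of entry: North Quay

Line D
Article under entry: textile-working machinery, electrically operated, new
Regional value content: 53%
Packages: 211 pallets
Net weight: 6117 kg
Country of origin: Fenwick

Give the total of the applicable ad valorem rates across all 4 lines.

Line A: printing → XVII.2; pneumatic → XVII.2.2; as parts → XVII.2.2.2. Scheduled 8%. quota on XVII.2.2 open → in-quota 6%; Fenwick agreement on XVII.2.1: XVII.2.2.2 not covered. → 6%.
Line B: printing → XVII.2; pneumatic → XVII.2.2; new → XVII.2.2.1. Scheduled 10%. quota on XVII.2.2 open → in-quota 6%; anti-dumping (Yelstadt, XVII.2.2): +22%; total 6% + 22% = 28%. → 28%.
Line C: printing → XVII.2; electrically operated → XVII.2.1; as parts → XVII.2.1.2. Scheduled 7%. Fenwick agreement on XVII.2.1: RVC < 65%. → 7%.
Line D: textile-working → XVII.1; electrically operated → XVII.1.2; new → XVII.1.2.2. Scheduled 23%. Fenwick agreement on XVII.2.1: XVII.1.2.2 not covered. → 23%.
Sum: 6% + 28% + 7% + 23% = 64%.

64%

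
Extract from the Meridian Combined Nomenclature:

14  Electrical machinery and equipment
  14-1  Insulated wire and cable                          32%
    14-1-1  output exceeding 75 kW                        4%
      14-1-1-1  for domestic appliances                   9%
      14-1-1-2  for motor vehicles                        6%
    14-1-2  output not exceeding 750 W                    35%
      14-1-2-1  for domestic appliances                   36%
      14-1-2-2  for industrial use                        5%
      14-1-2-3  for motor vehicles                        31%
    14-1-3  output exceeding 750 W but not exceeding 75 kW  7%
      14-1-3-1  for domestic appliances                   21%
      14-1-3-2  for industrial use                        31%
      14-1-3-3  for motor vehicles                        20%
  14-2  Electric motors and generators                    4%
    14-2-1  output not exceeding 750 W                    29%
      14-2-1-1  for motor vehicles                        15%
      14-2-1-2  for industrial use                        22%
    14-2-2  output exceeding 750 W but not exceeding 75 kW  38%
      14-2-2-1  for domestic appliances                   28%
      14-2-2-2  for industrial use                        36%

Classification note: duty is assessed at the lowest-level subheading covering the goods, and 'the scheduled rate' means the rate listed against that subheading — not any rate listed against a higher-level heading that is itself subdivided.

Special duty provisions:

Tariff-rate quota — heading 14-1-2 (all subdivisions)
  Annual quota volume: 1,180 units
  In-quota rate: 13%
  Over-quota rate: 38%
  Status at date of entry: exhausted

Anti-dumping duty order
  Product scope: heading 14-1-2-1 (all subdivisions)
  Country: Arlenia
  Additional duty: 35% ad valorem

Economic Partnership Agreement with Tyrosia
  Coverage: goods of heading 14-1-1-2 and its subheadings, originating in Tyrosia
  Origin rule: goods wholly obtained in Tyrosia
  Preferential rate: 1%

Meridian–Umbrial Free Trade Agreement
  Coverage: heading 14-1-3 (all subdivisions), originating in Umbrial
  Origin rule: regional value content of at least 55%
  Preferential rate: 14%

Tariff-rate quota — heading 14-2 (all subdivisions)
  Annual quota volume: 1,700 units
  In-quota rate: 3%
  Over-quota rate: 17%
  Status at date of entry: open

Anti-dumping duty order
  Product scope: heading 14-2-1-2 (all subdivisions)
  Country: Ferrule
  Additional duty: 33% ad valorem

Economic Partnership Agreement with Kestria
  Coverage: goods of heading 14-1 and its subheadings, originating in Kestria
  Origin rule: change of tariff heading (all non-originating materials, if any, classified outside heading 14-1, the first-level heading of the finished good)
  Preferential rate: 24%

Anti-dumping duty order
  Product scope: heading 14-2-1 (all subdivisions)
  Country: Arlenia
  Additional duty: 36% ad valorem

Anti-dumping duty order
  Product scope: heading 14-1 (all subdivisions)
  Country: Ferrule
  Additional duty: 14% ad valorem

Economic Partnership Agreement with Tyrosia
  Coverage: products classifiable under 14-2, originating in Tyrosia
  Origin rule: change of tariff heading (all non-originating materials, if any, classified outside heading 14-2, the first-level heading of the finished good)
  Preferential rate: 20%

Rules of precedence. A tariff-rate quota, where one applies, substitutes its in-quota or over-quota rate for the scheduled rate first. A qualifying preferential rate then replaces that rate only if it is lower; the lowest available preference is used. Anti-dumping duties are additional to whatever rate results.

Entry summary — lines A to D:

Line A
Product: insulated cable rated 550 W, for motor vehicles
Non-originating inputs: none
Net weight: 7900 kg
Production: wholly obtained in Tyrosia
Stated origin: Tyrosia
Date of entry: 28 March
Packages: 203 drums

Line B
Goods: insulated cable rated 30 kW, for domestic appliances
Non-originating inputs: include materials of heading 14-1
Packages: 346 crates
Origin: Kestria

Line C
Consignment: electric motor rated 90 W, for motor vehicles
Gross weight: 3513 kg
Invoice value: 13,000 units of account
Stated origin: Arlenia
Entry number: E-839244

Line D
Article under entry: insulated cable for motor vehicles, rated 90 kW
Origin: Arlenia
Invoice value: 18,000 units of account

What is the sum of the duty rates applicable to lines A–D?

Line A: insulated cable → 14-1; rated 550 W → 14-1-2; for motor vehicles → 14-1-2-3. Scheduled 31%. quota on 14-1-2 exhausted → over-quota 38%; Tyrosia agreement on 14-1-1-2: 14-1-2-3 not covered; Tyrosia agreement on 14-2: 14-1-2-3 not covered. → 38%.
Line B: insulated cable → 14-1; rated 30 kW → 14-1-3; for domestic appliances → 14-1-3-1. Scheduled 21%. Kestria agreement on 14-1: CTH not met. → 21%.
Line C: electric motor → 14-2; rated 90 W → 14-2-1; for motor vehicles → 14-2-1-1. Scheduled 15%. quota on 14-2 open → in-quota 3%; anti-dumping (Arlenia, 14-2-1): +36%; total 3% + 36% = 39%. → 39%.
Line D: insulated cable → 14-1; rated 90 kW → 14-1-1; for motor vehicles → 14-1-1-2. Scheduled 6%. No special measure applies. → 6%.
Sum: 38% + 21% + 39% + 6% = 104%.

104%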